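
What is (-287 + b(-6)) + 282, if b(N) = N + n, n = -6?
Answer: -17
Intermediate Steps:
b(N) = -6 + N (b(N) = N - 6 = -6 + N)
(-287 + b(-6)) + 282 = (-287 + (-6 - 6)) + 282 = (-287 - 12) + 282 = -299 + 282 = -17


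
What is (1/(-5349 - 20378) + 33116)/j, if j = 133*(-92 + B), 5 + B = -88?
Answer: -851975331/633012835 ≈ -1.3459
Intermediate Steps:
B = -93 (B = -5 - 88 = -93)
j = -24605 (j = 133*(-92 - 93) = 133*(-185) = -24605)
(1/(-5349 - 20378) + 33116)/j = (1/(-5349 - 20378) + 33116)/(-24605) = (1/(-25727) + 33116)*(-1/24605) = (-1/25727 + 33116)*(-1/24605) = (851975331/25727)*(-1/24605) = -851975331/633012835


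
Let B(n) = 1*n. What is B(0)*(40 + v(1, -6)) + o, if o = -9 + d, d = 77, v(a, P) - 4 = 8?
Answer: 68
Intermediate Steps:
v(a, P) = 12 (v(a, P) = 4 + 8 = 12)
B(n) = n
o = 68 (o = -9 + 77 = 68)
B(0)*(40 + v(1, -6)) + o = 0*(40 + 12) + 68 = 0*52 + 68 = 0 + 68 = 68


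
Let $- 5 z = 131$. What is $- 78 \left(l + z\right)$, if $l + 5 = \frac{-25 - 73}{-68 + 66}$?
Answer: $- \frac{6942}{5} \approx -1388.4$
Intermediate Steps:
$z = - \frac{131}{5}$ ($z = \left(- \frac{1}{5}\right) 131 = - \frac{131}{5} \approx -26.2$)
$l = 44$ ($l = -5 + \frac{-25 - 73}{-68 + 66} = -5 - \frac{98}{-2} = -5 - -49 = -5 + 49 = 44$)
$- 78 \left(l + z\right) = - 78 \left(44 - \frac{131}{5}\right) = \left(-78\right) \frac{89}{5} = - \frac{6942}{5}$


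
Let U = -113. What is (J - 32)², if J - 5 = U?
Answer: 19600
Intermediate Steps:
J = -108 (J = 5 - 113 = -108)
(J - 32)² = (-108 - 32)² = (-140)² = 19600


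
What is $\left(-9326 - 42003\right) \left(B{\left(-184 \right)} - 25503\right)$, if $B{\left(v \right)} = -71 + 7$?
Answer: $1312328543$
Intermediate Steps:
$B{\left(v \right)} = -64$
$\left(-9326 - 42003\right) \left(B{\left(-184 \right)} - 25503\right) = \left(-9326 - 42003\right) \left(-64 - 25503\right) = \left(-51329\right) \left(-25567\right) = 1312328543$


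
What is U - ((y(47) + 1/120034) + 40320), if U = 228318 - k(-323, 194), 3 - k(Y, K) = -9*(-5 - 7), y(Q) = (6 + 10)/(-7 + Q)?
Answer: 112893537437/600170 ≈ 1.8810e+5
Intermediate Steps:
y(Q) = 16/(-7 + Q)
k(Y, K) = -105 (k(Y, K) = 3 - (-9)*(-5 - 7) = 3 - (-9)*(-12) = 3 - 1*108 = 3 - 108 = -105)
U = 228423 (U = 228318 - 1*(-105) = 228318 + 105 = 228423)
U - ((y(47) + 1/120034) + 40320) = 228423 - ((16/(-7 + 47) + 1/120034) + 40320) = 228423 - ((16/40 + 1/120034) + 40320) = 228423 - ((16*(1/40) + 1/120034) + 40320) = 228423 - ((⅖ + 1/120034) + 40320) = 228423 - (240073/600170 + 40320) = 228423 - 1*24199094473/600170 = 228423 - 24199094473/600170 = 112893537437/600170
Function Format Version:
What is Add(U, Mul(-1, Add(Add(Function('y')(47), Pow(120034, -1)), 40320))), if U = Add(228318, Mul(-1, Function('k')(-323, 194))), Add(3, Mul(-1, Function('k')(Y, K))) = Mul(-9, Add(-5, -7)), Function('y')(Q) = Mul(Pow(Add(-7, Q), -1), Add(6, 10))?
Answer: Rational(112893537437, 600170) ≈ 1.8810e+5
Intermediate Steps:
Function('y')(Q) = Mul(16, Pow(Add(-7, Q), -1)) (Function('y')(Q) = Mul(Pow(Add(-7, Q), -1), 16) = Mul(16, Pow(Add(-7, Q), -1)))
Function('k')(Y, K) = -105 (Function('k')(Y, K) = Add(3, Mul(-1, Mul(-9, Add(-5, -7)))) = Add(3, Mul(-1, Mul(-9, -12))) = Add(3, Mul(-1, 108)) = Add(3, -108) = -105)
U = 228423 (U = Add(228318, Mul(-1, -105)) = Add(228318, 105) = 228423)
Add(U, Mul(-1, Add(Add(Function('y')(47), Pow(120034, -1)), 40320))) = Add(228423, Mul(-1, Add(Add(Mul(16, Pow(Add(-7, 47), -1)), Pow(120034, -1)), 40320))) = Add(228423, Mul(-1, Add(Add(Mul(16, Pow(40, -1)), Rational(1, 120034)), 40320))) = Add(228423, Mul(-1, Add(Add(Mul(16, Rational(1, 40)), Rational(1, 120034)), 40320))) = Add(228423, Mul(-1, Add(Add(Rational(2, 5), Rational(1, 120034)), 40320))) = Add(228423, Mul(-1, Add(Rational(240073, 600170), 40320))) = Add(228423, Mul(-1, Rational(24199094473, 600170))) = Add(228423, Rational(-24199094473, 600170)) = Rational(112893537437, 600170)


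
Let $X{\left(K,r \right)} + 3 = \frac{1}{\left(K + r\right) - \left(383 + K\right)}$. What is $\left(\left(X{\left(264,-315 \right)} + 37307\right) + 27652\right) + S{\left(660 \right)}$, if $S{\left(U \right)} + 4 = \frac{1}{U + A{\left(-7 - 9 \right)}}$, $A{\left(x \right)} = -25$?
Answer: $\frac{28788675023}{443230} \approx 64952.0$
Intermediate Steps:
$X{\left(K,r \right)} = -3 + \frac{1}{-383 + r}$ ($X{\left(K,r \right)} = -3 + \frac{1}{\left(K + r\right) - \left(383 + K\right)} = -3 + \frac{1}{-383 + r}$)
$S{\left(U \right)} = -4 + \frac{1}{-25 + U}$ ($S{\left(U \right)} = -4 + \frac{1}{U - 25} = -4 + \frac{1}{-25 + U}$)
$\left(\left(X{\left(264,-315 \right)} + 37307\right) + 27652\right) + S{\left(660 \right)} = \left(\left(\frac{1150 - -945}{-383 - 315} + 37307\right) + 27652\right) + \frac{101 - 2640}{-25 + 660} = \left(\left(\frac{1150 + 945}{-698} + 37307\right) + 27652\right) + \frac{101 - 2640}{635} = \left(\left(\left(- \frac{1}{698}\right) 2095 + 37307\right) + 27652\right) + \frac{1}{635} \left(-2539\right) = \left(\left(- \frac{2095}{698} + 37307\right) + 27652\right) - \frac{2539}{635} = \left(\frac{26038191}{698} + 27652\right) - \frac{2539}{635} = \frac{45339287}{698} - \frac{2539}{635} = \frac{28788675023}{443230}$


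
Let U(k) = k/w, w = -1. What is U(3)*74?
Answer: -222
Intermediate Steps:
U(k) = -k (U(k) = k/(-1) = k*(-1) = -k)
U(3)*74 = -1*3*74 = -3*74 = -222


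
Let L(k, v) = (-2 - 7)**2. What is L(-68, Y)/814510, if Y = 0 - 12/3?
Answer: 81/814510 ≈ 9.9446e-5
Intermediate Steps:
Y = -4 (Y = 0 - 12*1/3 = 0 - 4 = -4)
L(k, v) = 81 (L(k, v) = (-9)**2 = 81)
L(-68, Y)/814510 = 81/814510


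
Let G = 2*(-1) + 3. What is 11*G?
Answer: 11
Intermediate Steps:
G = 1 (G = -2 + 3 = 1)
11*G = 11*1 = 11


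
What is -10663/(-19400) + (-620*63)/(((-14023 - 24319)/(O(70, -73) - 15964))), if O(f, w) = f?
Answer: -6021746087627/371917400 ≈ -16191.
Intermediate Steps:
-10663/(-19400) + (-620*63)/(((-14023 - 24319)/(O(70, -73) - 15964))) = -10663/(-19400) + (-620*63)/(((-14023 - 24319)/(70 - 15964))) = -10663*(-1/19400) - 39060/((-38342/(-15894))) = 10663/19400 - 39060/((-38342*(-1/15894))) = 10663/19400 - 39060/19171/7947 = 10663/19400 - 39060*7947/19171 = 10663/19400 - 310409820/19171 = -6021746087627/371917400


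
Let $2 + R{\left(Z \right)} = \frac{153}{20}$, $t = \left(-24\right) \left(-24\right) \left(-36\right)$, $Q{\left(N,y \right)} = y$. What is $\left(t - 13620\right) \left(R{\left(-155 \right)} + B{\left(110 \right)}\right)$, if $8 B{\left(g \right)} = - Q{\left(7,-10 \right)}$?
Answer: $- \frac{1185282}{5} \approx -2.3706 \cdot 10^{5}$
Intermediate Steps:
$t = -20736$ ($t = 576 \left(-36\right) = -20736$)
$R{\left(Z \right)} = \frac{113}{20}$ ($R{\left(Z \right)} = -2 + \frac{153}{20} = \frac{113}{20}$)
$B{\left(g \right)} = \frac{5}{4}$ ($B{\left(g \right)} = \frac{\left(-1\right) \left(-10\right)}{8} = \frac{1}{8} \cdot 10 = \frac{5}{4}$)
$\left(t - 13620\right) \left(R{\left(-155 \right)} + B{\left(110 \right)}\right) = \left(-20736 - 13620\right) \left(\frac{113}{20} + \frac{5}{4}\right) = \left(-34356\right) \frac{69}{10} = - \frac{1185282}{5}$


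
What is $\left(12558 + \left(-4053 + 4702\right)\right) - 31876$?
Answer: $-18669$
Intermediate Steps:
$\left(12558 + \left(-4053 + 4702\right)\right) - 31876 = \left(12558 + 649\right) - 31876 = 13207 - 31876 = -18669$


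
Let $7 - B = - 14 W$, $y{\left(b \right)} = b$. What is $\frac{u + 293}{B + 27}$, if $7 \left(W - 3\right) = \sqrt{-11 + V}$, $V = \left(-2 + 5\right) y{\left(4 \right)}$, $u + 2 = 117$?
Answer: $\frac{68}{13} \approx 5.2308$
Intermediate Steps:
$u = 115$ ($u = -2 + 117 = 115$)
$V = 12$ ($V = \left(-2 + 5\right) 4 = 3 \cdot 4 = 12$)
$W = \frac{22}{7}$ ($W = 3 + \frac{\sqrt{-11 + 12}}{7} = 3 + \frac{\sqrt{1}}{7} = 3 + \frac{1}{7} \cdot 1 = 3 + \frac{1}{7} = \frac{22}{7} \approx 3.1429$)
$B = 51$ ($B = 7 - \left(-14\right) \frac{22}{7} = 7 - -44 = 7 + 44 = 51$)
$\frac{u + 293}{B + 27} = \frac{115 + 293}{51 + 27} = \frac{408}{78} = 408 \cdot \frac{1}{78} = \frac{68}{13}$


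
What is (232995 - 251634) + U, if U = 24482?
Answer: 5843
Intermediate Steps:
(232995 - 251634) + U = (232995 - 251634) + 24482 = -18639 + 24482 = 5843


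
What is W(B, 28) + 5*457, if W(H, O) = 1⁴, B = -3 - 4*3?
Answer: 2286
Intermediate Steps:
B = -15 (B = -3 - 12 = -15)
W(H, O) = 1
W(B, 28) + 5*457 = 1 + 5*457 = 1 + 2285 = 2286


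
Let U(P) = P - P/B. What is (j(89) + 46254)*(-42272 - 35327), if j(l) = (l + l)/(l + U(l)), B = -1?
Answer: -10767947636/3 ≈ -3.5893e+9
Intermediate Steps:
U(P) = 2*P (U(P) = P - P/(-1) = P - P*(-1) = P - (-1)*P = P + P = 2*P)
j(l) = ⅔ (j(l) = (l + l)/(l + 2*l) = (2*l)/((3*l)) = (2*l)*(1/(3*l)) = ⅔)
(j(89) + 46254)*(-42272 - 35327) = (⅔ + 46254)*(-42272 - 35327) = (138764/3)*(-77599) = -10767947636/3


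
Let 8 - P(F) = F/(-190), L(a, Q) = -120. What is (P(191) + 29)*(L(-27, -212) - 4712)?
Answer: -17445936/95 ≈ -1.8364e+5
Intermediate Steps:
P(F) = 8 + F/190 (P(F) = 8 - F/(-190) = 8 - F*(-1)/190 = 8 - (-1)*F/190 = 8 + F/190)
(P(191) + 29)*(L(-27, -212) - 4712) = ((8 + (1/190)*191) + 29)*(-120 - 4712) = ((8 + 191/190) + 29)*(-4832) = (1711/190 + 29)*(-4832) = (7221/190)*(-4832) = -17445936/95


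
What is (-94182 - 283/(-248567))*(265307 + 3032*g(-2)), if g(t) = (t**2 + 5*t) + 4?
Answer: -6069017820418373/248567 ≈ -2.4416e+10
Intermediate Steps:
g(t) = 4 + t**2 + 5*t
(-94182 - 283/(-248567))*(265307 + 3032*g(-2)) = (-94182 - 283/(-248567))*(265307 + 3032*(4 + (-2)**2 + 5*(-2))) = (-94182 - 283*(-1/248567))*(265307 + 3032*(4 + 4 - 10)) = (-94182 + 283/248567)*(265307 + 3032*(-2)) = -23410536911*(265307 - 6064)/248567 = -23410536911/248567*259243 = -6069017820418373/248567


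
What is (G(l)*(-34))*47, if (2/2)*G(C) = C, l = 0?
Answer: 0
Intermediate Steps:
G(C) = C
(G(l)*(-34))*47 = (0*(-34))*47 = 0*47 = 0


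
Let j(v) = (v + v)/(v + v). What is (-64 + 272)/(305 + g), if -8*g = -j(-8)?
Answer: 1664/2441 ≈ 0.68169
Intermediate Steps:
j(v) = 1 (j(v) = (2*v)/((2*v)) = (2*v)*(1/(2*v)) = 1)
g = ⅛ (g = -(-1)/8 = -⅛*(-1) = ⅛ ≈ 0.12500)
(-64 + 272)/(305 + g) = (-64 + 272)/(305 + ⅛) = 208/(2441/8) = 208*(8/2441) = 1664/2441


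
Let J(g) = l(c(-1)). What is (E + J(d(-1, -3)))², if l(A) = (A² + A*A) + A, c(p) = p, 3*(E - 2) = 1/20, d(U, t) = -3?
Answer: 32761/3600 ≈ 9.1003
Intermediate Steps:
E = 121/60 (E = 2 + (⅓)/20 = 2 + (⅓)*(1/20) = 2 + 1/60 = 121/60 ≈ 2.0167)
l(A) = A + 2*A² (l(A) = (A² + A²) + A = 2*A² + A = A + 2*A²)
J(g) = 1 (J(g) = -(1 + 2*(-1)) = -(1 - 2) = -1*(-1) = 1)
(E + J(d(-1, -3)))² = (121/60 + 1)² = (181/60)² = 32761/3600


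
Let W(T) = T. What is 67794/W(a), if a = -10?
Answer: -33897/5 ≈ -6779.4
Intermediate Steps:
67794/W(a) = 67794/(-10) = 67794*(-1/10) = -33897/5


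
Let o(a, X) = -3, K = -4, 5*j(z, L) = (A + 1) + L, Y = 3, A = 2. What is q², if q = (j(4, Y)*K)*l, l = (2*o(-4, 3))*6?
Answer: 746496/25 ≈ 29860.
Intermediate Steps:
j(z, L) = ⅗ + L/5 (j(z, L) = ((2 + 1) + L)/5 = (3 + L)/5 = ⅗ + L/5)
l = -36 (l = (2*(-3))*6 = -6*6 = -36)
q = 864/5 (q = ((⅗ + (⅕)*3)*(-4))*(-36) = ((⅗ + ⅗)*(-4))*(-36) = ((6/5)*(-4))*(-36) = -24/5*(-36) = 864/5 ≈ 172.80)
q² = (864/5)² = 746496/25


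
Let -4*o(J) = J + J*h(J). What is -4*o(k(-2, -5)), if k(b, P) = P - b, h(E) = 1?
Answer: -6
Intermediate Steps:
o(J) = -J/2 (o(J) = -(J + J*1)/4 = -(J + J)/4 = -J/2)
-4*o(k(-2, -5)) = -(-2)*(-5 - 1*(-2)) = -(-2)*(-5 + 2) = -(-2)*(-3) = -4*3/2 = -6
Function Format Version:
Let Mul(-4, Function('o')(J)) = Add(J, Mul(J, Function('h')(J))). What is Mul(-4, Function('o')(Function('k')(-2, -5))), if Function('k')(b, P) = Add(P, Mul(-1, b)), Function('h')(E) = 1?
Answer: -6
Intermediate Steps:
Function('o')(J) = Mul(Rational(-1, 2), J) (Function('o')(J) = Mul(Rational(-1, 4), Add(J, Mul(J, 1))) = Mul(Rational(-1, 4), Add(J, J)) = Mul(Rational(-1, 4), Mul(2, J)) = Mul(Rational(-1, 2), J))
Mul(-4, Function('o')(Function('k')(-2, -5))) = Mul(-4, Mul(Rational(-1, 2), Add(-5, Mul(-1, -2)))) = Mul(-4, Mul(Rational(-1, 2), Add(-5, 2))) = Mul(-4, Mul(Rational(-1, 2), -3)) = Mul(-4, Rational(3, 2)) = -6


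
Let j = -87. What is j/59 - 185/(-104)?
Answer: 1867/6136 ≈ 0.30427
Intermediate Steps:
j/59 - 185/(-104) = -87/59 - 185/(-104) = -87*1/59 - 185*(-1/104) = -87/59 + 185/104 = 1867/6136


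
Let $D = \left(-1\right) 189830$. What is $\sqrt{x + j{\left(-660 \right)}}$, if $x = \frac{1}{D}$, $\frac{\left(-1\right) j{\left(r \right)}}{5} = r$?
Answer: $\frac{\sqrt{118916915180170}}{189830} \approx 57.446$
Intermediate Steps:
$j{\left(r \right)} = - 5 r$
$D = -189830$
$x = - \frac{1}{189830}$ ($x = \frac{1}{-189830} = - \frac{1}{189830} \approx -5.2679 \cdot 10^{-6}$)
$\sqrt{x + j{\left(-660 \right)}} = \sqrt{- \frac{1}{189830} - -3300} = \sqrt{- \frac{1}{189830} + 3300} = \sqrt{\frac{626438999}{189830}} = \frac{\sqrt{118916915180170}}{189830}$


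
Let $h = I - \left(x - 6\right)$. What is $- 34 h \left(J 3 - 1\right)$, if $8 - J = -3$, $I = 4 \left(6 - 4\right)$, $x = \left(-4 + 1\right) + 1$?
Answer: $-17408$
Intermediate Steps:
$x = -2$ ($x = -3 + 1 = -2$)
$I = 8$ ($I = 4 \cdot 2 = 8$)
$J = 11$ ($J = 8 - -3 = 8 + 3 = 11$)
$h = 16$ ($h = 8 - \left(-2 - 6\right) = 8 - -8 = 8 + 8 = 16$)
$- 34 h \left(J 3 - 1\right) = \left(-34\right) 16 \left(11 \cdot 3 - 1\right) = - 544 \left(33 - 1\right) = \left(-544\right) 32 = -17408$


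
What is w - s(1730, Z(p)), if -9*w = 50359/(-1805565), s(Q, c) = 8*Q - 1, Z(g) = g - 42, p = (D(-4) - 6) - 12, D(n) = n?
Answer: -224884875956/16250085 ≈ -13839.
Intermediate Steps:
p = -22 (p = (-4 - 6) - 12 = -10 - 12 = -22)
Z(g) = -42 + g
s(Q, c) = -1 + 8*Q
w = 50359/16250085 (w = -50359/(9*(-1805565)) = -50359*(-1)/(9*1805565) = -⅑*(-50359/1805565) = 50359/16250085 ≈ 0.0030990)
w - s(1730, Z(p)) = 50359/16250085 - (-1 + 8*1730) = 50359/16250085 - (-1 + 13840) = 50359/16250085 - 1*13839 = 50359/16250085 - 13839 = -224884875956/16250085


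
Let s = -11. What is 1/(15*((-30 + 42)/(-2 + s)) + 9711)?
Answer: 13/126063 ≈ 0.00010312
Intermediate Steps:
1/(15*((-30 + 42)/(-2 + s)) + 9711) = 1/(15*((-30 + 42)/(-2 - 11)) + 9711) = 1/(15*(12/(-13)) + 9711) = 1/(15*(12*(-1/13)) + 9711) = 1/(15*(-12/13) + 9711) = 1/(-180/13 + 9711) = 1/(126063/13) = 13/126063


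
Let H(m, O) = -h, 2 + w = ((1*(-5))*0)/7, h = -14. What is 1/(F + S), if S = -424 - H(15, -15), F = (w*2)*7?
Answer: -1/466 ≈ -0.0021459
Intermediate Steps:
w = -2 (w = -2 + ((1*(-5))*0)/7 = -2 - 5*0*(⅐) = -2 + 0*(⅐) = -2 + 0 = -2)
F = -28 (F = -2*2*7 = -4*7 = -28)
H(m, O) = 14 (H(m, O) = -1*(-14) = 14)
S = -438 (S = -424 - 1*14 = -424 - 14 = -438)
1/(F + S) = 1/(-28 - 438) = 1/(-466) = -1/466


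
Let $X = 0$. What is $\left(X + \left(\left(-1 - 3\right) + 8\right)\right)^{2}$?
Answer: $16$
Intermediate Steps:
$\left(X + \left(\left(-1 - 3\right) + 8\right)\right)^{2} = \left(0 + \left(\left(-1 - 3\right) + 8\right)\right)^{2} = \left(0 + \left(-4 + 8\right)\right)^{2} = \left(0 + 4\right)^{2} = 4^{2} = 16$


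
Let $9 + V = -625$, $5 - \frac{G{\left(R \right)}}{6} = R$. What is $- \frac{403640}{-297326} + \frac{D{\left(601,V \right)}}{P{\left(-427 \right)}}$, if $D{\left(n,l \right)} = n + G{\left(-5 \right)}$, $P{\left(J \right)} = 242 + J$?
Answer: $- \frac{60929543}{27502655} \approx -2.2154$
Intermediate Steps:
$G{\left(R \right)} = 30 - 6 R$
$V = -634$ ($V = -9 - 625 = -634$)
$D{\left(n,l \right)} = 60 + n$ ($D{\left(n,l \right)} = n + \left(30 - -30\right) = n + \left(30 + 30\right) = n + 60 = 60 + n$)
$- \frac{403640}{-297326} + \frac{D{\left(601,V \right)}}{P{\left(-427 \right)}} = - \frac{403640}{-297326} + \frac{60 + 601}{242 - 427} = \left(-403640\right) \left(- \frac{1}{297326}\right) + \frac{661}{-185} = \frac{201820}{148663} + 661 \left(- \frac{1}{185}\right) = \frac{201820}{148663} - \frac{661}{185} = - \frac{60929543}{27502655}$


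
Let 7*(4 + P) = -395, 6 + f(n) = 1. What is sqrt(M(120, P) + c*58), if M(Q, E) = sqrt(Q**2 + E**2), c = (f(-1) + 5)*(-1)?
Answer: sqrt(21)*98281**(1/4)/7 ≈ 11.591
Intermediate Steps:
f(n) = -5 (f(n) = -6 + 1 = -5)
P = -423/7 (P = -4 + (1/7)*(-395) = -4 - 395/7 = -423/7 ≈ -60.429)
c = 0 (c = (-5 + 5)*(-1) = 0*(-1) = 0)
M(Q, E) = sqrt(E**2 + Q**2)
sqrt(M(120, P) + c*58) = sqrt(sqrt((-423/7)**2 + 120**2) + 0*58) = sqrt(sqrt(178929/49 + 14400) + 0) = sqrt(sqrt(884529/49) + 0) = sqrt(3*sqrt(98281)/7 + 0) = sqrt(3*sqrt(98281)/7) = 7**(3/4)*sqrt(21)*687967**(1/4)/49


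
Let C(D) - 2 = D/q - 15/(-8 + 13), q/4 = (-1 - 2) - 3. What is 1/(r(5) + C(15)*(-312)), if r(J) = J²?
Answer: 1/532 ≈ 0.0018797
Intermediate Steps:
q = -24 (q = 4*((-1 - 2) - 3) = 4*(-3 - 3) = 4*(-6) = -24)
C(D) = -1 - D/24 (C(D) = 2 + (D/(-24) - 15/(-8 + 13)) = 2 + (D*(-1/24) - 15/5) = 2 + (-D/24 - 15*⅕) = 2 + (-D/24 - 3) = 2 + (-3 - D/24) = -1 - D/24)
1/(r(5) + C(15)*(-312)) = 1/(5² + (-1 - 1/24*15)*(-312)) = 1/(25 + (-1 - 5/8)*(-312)) = 1/(25 - 13/8*(-312)) = 1/(25 + 507) = 1/532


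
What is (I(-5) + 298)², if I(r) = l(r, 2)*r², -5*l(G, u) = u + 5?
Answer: 69169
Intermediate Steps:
l(G, u) = -1 - u/5 (l(G, u) = -(u + 5)/5 = -(5 + u)/5 = -1 - u/5)
I(r) = -7*r²/5 (I(r) = (-1 - ⅕*2)*r² = (-1 - ⅖)*r² = -7*r²/5)
(I(-5) + 298)² = (-7/5*(-5)² + 298)² = (-7/5*25 + 298)² = (-35 + 298)² = 263² = 69169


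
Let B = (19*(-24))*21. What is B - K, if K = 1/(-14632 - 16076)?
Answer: -294059807/30708 ≈ -9576.0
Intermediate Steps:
B = -9576 (B = -456*21 = -9576)
K = -1/30708 (K = 1/(-30708) = -1/30708 ≈ -3.2565e-5)
B - K = -9576 - 1*(-1/30708) = -9576 + 1/30708 = -294059807/30708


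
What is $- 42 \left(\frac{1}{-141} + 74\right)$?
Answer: $- \frac{146062}{47} \approx -3107.7$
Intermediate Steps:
$- 42 \left(\frac{1}{-141} + 74\right) = - 42 \left(- \frac{1}{141} + 74\right) = \left(-42\right) \frac{10433}{141} = - \frac{146062}{47}$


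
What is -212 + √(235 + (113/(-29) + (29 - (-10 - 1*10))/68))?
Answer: -212 + √225378401/986 ≈ -196.77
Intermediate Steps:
-212 + √(235 + (113/(-29) + (29 - (-10 - 1*10))/68)) = -212 + √(235 + (113*(-1/29) + (29 - (-10 - 10))*(1/68))) = -212 + √(235 + (-113/29 + (29 - 1*(-20))*(1/68))) = -212 + √(235 + (-113/29 + (29 + 20)*(1/68))) = -212 + √(235 + (-113/29 + 49*(1/68))) = -212 + √(235 + (-113/29 + 49/68)) = -212 + √(235 - 6263/1972) = -212 + √(457157/1972) = -212 + √225378401/986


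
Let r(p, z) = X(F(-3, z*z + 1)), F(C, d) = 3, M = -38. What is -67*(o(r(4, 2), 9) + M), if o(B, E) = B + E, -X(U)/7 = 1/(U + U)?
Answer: 12127/6 ≈ 2021.2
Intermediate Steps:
X(U) = -7/(2*U) (X(U) = -7/(U + U) = -7*1/(2*U) = -7/(2*U))
r(p, z) = -7/6 (r(p, z) = -7/2/3 = -7/2*⅓ = -7/6)
-67*(o(r(4, 2), 9) + M) = -67*((-7/6 + 9) - 38) = -67*(47/6 - 38) = -67*(-181/6) = 12127/6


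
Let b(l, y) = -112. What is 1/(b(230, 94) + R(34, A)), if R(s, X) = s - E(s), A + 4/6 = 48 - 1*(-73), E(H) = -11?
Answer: -1/67 ≈ -0.014925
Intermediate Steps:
A = 361/3 (A = -⅔ + (48 - 1*(-73)) = -⅔ + (48 + 73) = -⅔ + 121 = 361/3 ≈ 120.33)
R(s, X) = 11 + s (R(s, X) = s - 1*(-11) = s + 11 = 11 + s)
1/(b(230, 94) + R(34, A)) = 1/(-112 + (11 + 34)) = 1/(-112 + 45) = 1/(-67) = -1/67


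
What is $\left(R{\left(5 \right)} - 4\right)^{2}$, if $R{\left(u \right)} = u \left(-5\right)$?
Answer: $841$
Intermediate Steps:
$R{\left(u \right)} = - 5 u$
$\left(R{\left(5 \right)} - 4\right)^{2} = \left(\left(-5\right) 5 - 4\right)^{2} = \left(-25 - 4\right)^{2} = \left(-29\right)^{2} = 841$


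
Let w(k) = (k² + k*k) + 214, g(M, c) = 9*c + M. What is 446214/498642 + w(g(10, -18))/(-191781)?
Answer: 1156063115/1770927063 ≈ 0.65280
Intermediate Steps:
g(M, c) = M + 9*c
w(k) = 214 + 2*k² (w(k) = (k² + k²) + 214 = 2*k² + 214 = 214 + 2*k²)
446214/498642 + w(g(10, -18))/(-191781) = 446214/498642 + (214 + 2*(10 + 9*(-18))²)/(-191781) = 446214*(1/498642) + (214 + 2*(10 - 162)²)*(-1/191781) = 74369/83107 + (214 + 2*(-152)²)*(-1/191781) = 74369/83107 + (214 + 2*23104)*(-1/191781) = 74369/83107 + (214 + 46208)*(-1/191781) = 74369/83107 + 46422*(-1/191781) = 74369/83107 - 5158/21309 = 1156063115/1770927063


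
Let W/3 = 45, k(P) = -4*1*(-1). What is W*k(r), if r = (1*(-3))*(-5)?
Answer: 540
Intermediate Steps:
r = 15 (r = -3*(-5) = 15)
k(P) = 4 (k(P) = -4*(-1) = 4)
W = 135 (W = 3*45 = 135)
W*k(r) = 135*4 = 540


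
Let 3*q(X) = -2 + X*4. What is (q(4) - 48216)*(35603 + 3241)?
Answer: -1872721032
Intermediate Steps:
q(X) = -2/3 + 4*X/3 (q(X) = (-2 + X*4)/3 = (-2 + 4*X)/3 = -2/3 + 4*X/3)
(q(4) - 48216)*(35603 + 3241) = ((-2/3 + (4/3)*4) - 48216)*(35603 + 3241) = ((-2/3 + 16/3) - 48216)*38844 = (14/3 - 48216)*38844 = -144634/3*38844 = -1872721032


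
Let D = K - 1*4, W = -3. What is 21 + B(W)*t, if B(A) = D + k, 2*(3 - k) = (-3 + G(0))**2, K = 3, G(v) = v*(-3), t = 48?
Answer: -99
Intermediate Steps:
G(v) = -3*v
k = -3/2 (k = 3 - (-3 - 3*0)**2/2 = 3 - (-3 + 0)**2/2 = 3 - 1/2*(-3)**2 = 3 - 1/2*9 = 3 - 9/2 = -3/2 ≈ -1.5000)
D = -1 (D = 3 - 1*4 = 3 - 4 = -1)
B(A) = -5/2 (B(A) = -1 - 3/2 = -5/2)
21 + B(W)*t = 21 - 5/2*48 = 21 - 120 = -99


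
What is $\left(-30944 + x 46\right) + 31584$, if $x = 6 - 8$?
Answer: $548$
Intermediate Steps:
$x = -2$
$\left(-30944 + x 46\right) + 31584 = \left(-30944 - 92\right) + 31584 = -31036 + 31584 = 548$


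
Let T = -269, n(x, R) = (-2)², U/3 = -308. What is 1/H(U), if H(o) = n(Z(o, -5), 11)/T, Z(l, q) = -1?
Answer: -269/4 ≈ -67.250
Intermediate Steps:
U = -924 (U = 3*(-308) = -924)
n(x, R) = 4
H(o) = -4/269 (H(o) = 4/(-269) = 4*(-1/269) = -4/269)
1/H(U) = 1/(-4/269) = -269/4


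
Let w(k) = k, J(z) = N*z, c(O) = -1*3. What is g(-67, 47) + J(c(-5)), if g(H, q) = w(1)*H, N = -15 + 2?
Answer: -28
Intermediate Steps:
N = -13
c(O) = -3
J(z) = -13*z
g(H, q) = H (g(H, q) = 1*H = H)
g(-67, 47) + J(c(-5)) = -67 - 13*(-3) = -67 + 39 = -28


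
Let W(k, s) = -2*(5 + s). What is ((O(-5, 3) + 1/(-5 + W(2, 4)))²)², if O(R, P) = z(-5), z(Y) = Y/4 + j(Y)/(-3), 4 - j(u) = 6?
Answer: 895745041/5802782976 ≈ 0.15436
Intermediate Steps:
j(u) = -2 (j(u) = 4 - 1*6 = 4 - 6 = -2)
W(k, s) = -10 - 2*s
z(Y) = ⅔ + Y/4 (z(Y) = Y/4 - 2/(-3) = Y*(¼) - 2*(-⅓) = Y/4 + ⅔ = ⅔ + Y/4)
O(R, P) = -7/12 (O(R, P) = ⅔ + (¼)*(-5) = ⅔ - 5/4 = -7/12)
((O(-5, 3) + 1/(-5 + W(2, 4)))²)² = ((-7/12 + 1/(-5 + (-10 - 2*4)))²)² = ((-7/12 + 1/(-5 + (-10 - 8)))²)² = ((-7/12 + 1/(-5 - 18))²)² = ((-7/12 + 1/(-23))²)² = ((-7/12 - 1/23)²)² = ((-173/276)²)² = (29929/76176)² = 895745041/5802782976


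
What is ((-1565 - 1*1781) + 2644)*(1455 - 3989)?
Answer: 1778868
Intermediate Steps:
((-1565 - 1*1781) + 2644)*(1455 - 3989) = ((-1565 - 1781) + 2644)*(-2534) = (-3346 + 2644)*(-2534) = -702*(-2534) = 1778868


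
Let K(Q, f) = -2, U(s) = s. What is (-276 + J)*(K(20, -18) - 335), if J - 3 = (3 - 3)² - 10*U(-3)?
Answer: 81891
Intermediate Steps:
J = 33 (J = 3 + ((3 - 3)² - 10*(-3)) = 3 + (0² + 30) = 3 + (0 + 30) = 3 + 30 = 33)
(-276 + J)*(K(20, -18) - 335) = (-276 + 33)*(-2 - 335) = -243*(-337) = 81891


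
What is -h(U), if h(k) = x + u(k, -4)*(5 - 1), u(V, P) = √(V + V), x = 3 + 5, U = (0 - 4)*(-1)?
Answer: -8 - 8*√2 ≈ -19.314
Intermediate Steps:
U = 4 (U = -4*(-1) = 4)
x = 8
u(V, P) = √2*√V (u(V, P) = √(2*V) = √2*√V)
h(k) = 8 + 4*√2*√k (h(k) = 8 + (√2*√k)*(5 - 1) = 8 + (√2*√k)*4 = 8 + 4*√2*√k)
-h(U) = -(8 + 4*√2*√4) = -(8 + 4*√2*2) = -(8 + 8*√2) = -8 - 8*√2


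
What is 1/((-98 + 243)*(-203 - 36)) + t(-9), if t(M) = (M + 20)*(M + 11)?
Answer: 762409/34655 ≈ 22.000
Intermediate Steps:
t(M) = (11 + M)*(20 + M) (t(M) = (20 + M)*(11 + M) = (11 + M)*(20 + M))
1/((-98 + 243)*(-203 - 36)) + t(-9) = 1/((-98 + 243)*(-203 - 36)) + (220 + (-9)² + 31*(-9)) = 1/(145*(-239)) + (220 + 81 - 279) = 1/(-34655) + 22 = -1/34655 + 22 = 762409/34655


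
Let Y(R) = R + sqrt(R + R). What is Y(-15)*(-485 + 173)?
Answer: 4680 - 312*I*sqrt(30) ≈ 4680.0 - 1708.9*I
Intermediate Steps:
Y(R) = R + sqrt(2)*sqrt(R) (Y(R) = R + sqrt(2*R) = R + sqrt(2)*sqrt(R))
Y(-15)*(-485 + 173) = (-15 + sqrt(2)*sqrt(-15))*(-485 + 173) = (-15 + sqrt(2)*(I*sqrt(15)))*(-312) = (-15 + I*sqrt(30))*(-312) = 4680 - 312*I*sqrt(30)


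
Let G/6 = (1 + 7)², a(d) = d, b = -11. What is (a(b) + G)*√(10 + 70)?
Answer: 1492*√5 ≈ 3336.2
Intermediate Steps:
G = 384 (G = 6*(1 + 7)² = 6*8² = 6*64 = 384)
(a(b) + G)*√(10 + 70) = (-11 + 384)*√(10 + 70) = 373*√80 = 373*(4*√5) = 1492*√5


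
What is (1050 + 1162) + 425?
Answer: 2637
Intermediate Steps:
(1050 + 1162) + 425 = 2212 + 425 = 2637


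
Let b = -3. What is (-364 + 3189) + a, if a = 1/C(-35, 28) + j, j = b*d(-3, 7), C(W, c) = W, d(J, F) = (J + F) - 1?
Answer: 98559/35 ≈ 2816.0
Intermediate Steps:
d(J, F) = -1 + F + J (d(J, F) = (F + J) - 1 = -1 + F + J)
j = -9 (j = -3*(-1 + 7 - 3) = -3*3 = -9)
a = -316/35 (a = 1/(-35) - 9 = -1/35 - 9 = -316/35 ≈ -9.0286)
(-364 + 3189) + a = (-364 + 3189) - 316/35 = 2825 - 316/35 = 98559/35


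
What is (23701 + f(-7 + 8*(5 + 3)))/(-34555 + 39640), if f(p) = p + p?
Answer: 4763/1017 ≈ 4.6834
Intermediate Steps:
f(p) = 2*p
(23701 + f(-7 + 8*(5 + 3)))/(-34555 + 39640) = (23701 + 2*(-7 + 8*(5 + 3)))/(-34555 + 39640) = (23701 + 2*(-7 + 8*8))/5085 = (23701 + 2*(-7 + 64))*(1/5085) = (23701 + 2*57)*(1/5085) = (23701 + 114)*(1/5085) = 23815*(1/5085) = 4763/1017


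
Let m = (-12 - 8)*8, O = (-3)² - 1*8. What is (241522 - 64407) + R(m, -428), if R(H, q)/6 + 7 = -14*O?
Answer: 176989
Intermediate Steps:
O = 1 (O = 9 - 8 = 1)
m = -160 (m = -20*8 = -160)
R(H, q) = -126 (R(H, q) = -42 + 6*(-14*1) = -42 + 6*(-14) = -42 - 84 = -126)
(241522 - 64407) + R(m, -428) = (241522 - 64407) - 126 = 177115 - 126 = 176989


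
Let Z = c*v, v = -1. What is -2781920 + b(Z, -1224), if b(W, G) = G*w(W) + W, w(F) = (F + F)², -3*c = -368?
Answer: -229358096/3 ≈ -7.6453e+7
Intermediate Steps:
c = 368/3 (c = -⅓*(-368) = 368/3 ≈ 122.67)
w(F) = 4*F² (w(F) = (2*F)² = 4*F²)
Z = -368/3 (Z = (368/3)*(-1) = -368/3 ≈ -122.67)
b(W, G) = W + 4*G*W² (b(W, G) = G*(4*W²) + W = 4*G*W² + W = W + 4*G*W²)
-2781920 + b(Z, -1224) = -2781920 - 368*(1 + 4*(-1224)*(-368/3))/3 = -2781920 - 368*(1 + 600576)/3 = -2781920 - 368/3*600577 = -2781920 - 221012336/3 = -229358096/3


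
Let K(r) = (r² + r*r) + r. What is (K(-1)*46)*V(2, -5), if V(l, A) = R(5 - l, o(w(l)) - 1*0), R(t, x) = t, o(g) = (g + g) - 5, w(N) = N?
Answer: 138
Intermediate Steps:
o(g) = -5 + 2*g (o(g) = 2*g - 5 = -5 + 2*g)
K(r) = r + 2*r² (K(r) = (r² + r²) + r = 2*r² + r = r + 2*r²)
V(l, A) = 5 - l
(K(-1)*46)*V(2, -5) = (-(1 + 2*(-1))*46)*(5 - 1*2) = (-(1 - 2)*46)*(5 - 2) = (-1*(-1)*46)*3 = (1*46)*3 = 46*3 = 138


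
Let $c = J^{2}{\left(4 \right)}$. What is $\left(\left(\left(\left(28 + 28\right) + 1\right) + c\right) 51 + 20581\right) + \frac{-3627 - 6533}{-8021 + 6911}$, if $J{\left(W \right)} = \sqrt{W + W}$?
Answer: $\frac{2653472}{111} \approx 23905.0$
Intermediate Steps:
$J{\left(W \right)} = \sqrt{2} \sqrt{W}$ ($J{\left(W \right)} = \sqrt{2 W} = \sqrt{2} \sqrt{W}$)
$c = 8$ ($c = \left(\sqrt{2} \sqrt{4}\right)^{2} = \left(\sqrt{2} \cdot 2\right)^{2} = \left(2 \sqrt{2}\right)^{2} = 8$)
$\left(\left(\left(\left(28 + 28\right) + 1\right) + c\right) 51 + 20581\right) + \frac{-3627 - 6533}{-8021 + 6911} = \left(\left(\left(\left(28 + 28\right) + 1\right) + 8\right) 51 + 20581\right) + \frac{-3627 - 6533}{-8021 + 6911} = \left(\left(\left(56 + 1\right) + 8\right) 51 + 20581\right) - \frac{10160}{-1110} = \left(\left(57 + 8\right) 51 + 20581\right) - - \frac{1016}{111} = \left(65 \cdot 51 + 20581\right) + \frac{1016}{111} = \left(3315 + 20581\right) + \frac{1016}{111} = 23896 + \frac{1016}{111} = \frac{2653472}{111}$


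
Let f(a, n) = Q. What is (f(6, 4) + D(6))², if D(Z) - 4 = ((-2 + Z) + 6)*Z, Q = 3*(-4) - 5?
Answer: 2209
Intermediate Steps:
Q = -17 (Q = -12 - 5 = -17)
f(a, n) = -17
D(Z) = 4 + Z*(4 + Z) (D(Z) = 4 + ((-2 + Z) + 6)*Z = 4 + (4 + Z)*Z = 4 + Z*(4 + Z))
(f(6, 4) + D(6))² = (-17 + (4 + 6² + 4*6))² = (-17 + (4 + 36 + 24))² = (-17 + 64)² = 47² = 2209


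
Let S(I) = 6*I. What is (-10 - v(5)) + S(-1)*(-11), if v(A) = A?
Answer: 51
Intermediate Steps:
(-10 - v(5)) + S(-1)*(-11) = (-10 - 1*5) + (6*(-1))*(-11) = (-10 - 5) - 6*(-11) = -15 + 66 = 51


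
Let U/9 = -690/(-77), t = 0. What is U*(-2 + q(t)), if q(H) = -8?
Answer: -62100/77 ≈ -806.49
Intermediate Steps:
U = 6210/77 (U = 9*(-690/(-77)) = 9*(-690*(-1/77)) = 9*(690/77) = 6210/77 ≈ 80.649)
U*(-2 + q(t)) = 6210*(-2 - 8)/77 = (6210/77)*(-10) = -62100/77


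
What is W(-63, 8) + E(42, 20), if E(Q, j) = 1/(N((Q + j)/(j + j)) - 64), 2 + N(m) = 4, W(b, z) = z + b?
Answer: -3411/62 ≈ -55.016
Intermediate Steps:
W(b, z) = b + z
N(m) = 2 (N(m) = -2 + 4 = 2)
E(Q, j) = -1/62 (E(Q, j) = 1/(2 - 64) = 1/(-62) = -1/62)
W(-63, 8) + E(42, 20) = (-63 + 8) - 1/62 = -55 - 1/62 = -3411/62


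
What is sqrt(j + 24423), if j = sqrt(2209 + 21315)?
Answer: sqrt(24423 + 2*sqrt(5881)) ≈ 156.77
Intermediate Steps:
j = 2*sqrt(5881) (j = sqrt(23524) = 2*sqrt(5881) ≈ 153.38)
sqrt(j + 24423) = sqrt(2*sqrt(5881) + 24423) = sqrt(24423 + 2*sqrt(5881))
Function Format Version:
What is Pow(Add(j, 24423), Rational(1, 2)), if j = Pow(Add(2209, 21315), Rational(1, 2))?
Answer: Pow(Add(24423, Mul(2, Pow(5881, Rational(1, 2)))), Rational(1, 2)) ≈ 156.77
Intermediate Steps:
j = Mul(2, Pow(5881, Rational(1, 2))) (j = Pow(23524, Rational(1, 2)) = Mul(2, Pow(5881, Rational(1, 2))) ≈ 153.38)
Pow(Add(j, 24423), Rational(1, 2)) = Pow(Add(Mul(2, Pow(5881, Rational(1, 2))), 24423), Rational(1, 2)) = Pow(Add(24423, Mul(2, Pow(5881, Rational(1, 2)))), Rational(1, 2))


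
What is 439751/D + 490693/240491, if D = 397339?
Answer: 300727623668/95556453449 ≈ 3.1471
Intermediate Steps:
439751/D + 490693/240491 = 439751/397339 + 490693/240491 = 300727623668/95556453449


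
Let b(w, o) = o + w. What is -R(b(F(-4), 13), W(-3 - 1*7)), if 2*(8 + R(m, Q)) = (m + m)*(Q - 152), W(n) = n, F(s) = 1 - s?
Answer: 2924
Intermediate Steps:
R(m, Q) = -8 + m*(-152 + Q) (R(m, Q) = -8 + ((m + m)*(Q - 152))/2 = -8 + ((2*m)*(-152 + Q))/2 = -8 + (2*m*(-152 + Q))/2 = -8 + m*(-152 + Q))
-R(b(F(-4), 13), W(-3 - 1*7)) = -(-8 - 152*(13 + (1 - 1*(-4))) + (-3 - 1*7)*(13 + (1 - 1*(-4)))) = -(-8 - 152*(13 + (1 + 4)) + (-3 - 7)*(13 + (1 + 4))) = -(-8 - 152*(13 + 5) - 10*(13 + 5)) = -(-8 - 152*18 - 10*18) = -(-8 - 2736 - 180) = -1*(-2924) = 2924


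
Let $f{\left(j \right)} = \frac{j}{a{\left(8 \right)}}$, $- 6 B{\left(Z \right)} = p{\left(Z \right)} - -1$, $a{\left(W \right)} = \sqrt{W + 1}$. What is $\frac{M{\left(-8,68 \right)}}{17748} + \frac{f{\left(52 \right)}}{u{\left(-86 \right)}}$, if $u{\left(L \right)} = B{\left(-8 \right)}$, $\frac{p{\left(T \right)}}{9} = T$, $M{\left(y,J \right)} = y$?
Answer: $\frac{461306}{315027} \approx 1.4643$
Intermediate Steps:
$p{\left(T \right)} = 9 T$
$a{\left(W \right)} = \sqrt{1 + W}$
$B{\left(Z \right)} = - \frac{1}{6} - \frac{3 Z}{2}$ ($B{\left(Z \right)} = - \frac{9 Z - -1}{6} = - \frac{9 Z + 1}{6} = - \frac{1 + 9 Z}{6} = - \frac{1}{6} - \frac{3 Z}{2}$)
$f{\left(j \right)} = \frac{j}{3}$ ($f{\left(j \right)} = \frac{j}{\sqrt{1 + 8}} = \frac{j}{\sqrt{9}} = \frac{j}{3}$)
$u{\left(L \right)} = \frac{71}{6}$ ($u{\left(L \right)} = - \frac{1}{6} - -12 = - \frac{1}{6} + 12 = \frac{71}{6}$)
$\frac{M{\left(-8,68 \right)}}{17748} + \frac{f{\left(52 \right)}}{u{\left(-86 \right)}} = - \frac{8}{17748} + \frac{\frac{1}{3} \cdot 52}{\frac{71}{6}} = \left(-8\right) \frac{1}{17748} + \frac{52}{3} \cdot \frac{6}{71} = - \frac{2}{4437} + \frac{104}{71} = \frac{461306}{315027}$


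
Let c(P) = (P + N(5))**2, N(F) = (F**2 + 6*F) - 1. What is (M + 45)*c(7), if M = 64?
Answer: 405589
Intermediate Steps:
N(F) = -1 + F**2 + 6*F
c(P) = (54 + P)**2 (c(P) = (P + (-1 + 5**2 + 6*5))**2 = (P + (-1 + 25 + 30))**2 = (P + 54)**2 = (54 + P)**2)
(M + 45)*c(7) = (64 + 45)*(54 + 7)**2 = 109*61**2 = 109*3721 = 405589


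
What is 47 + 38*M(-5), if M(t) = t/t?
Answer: 85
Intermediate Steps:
M(t) = 1
47 + 38*M(-5) = 47 + 38*1 = 47 + 38 = 85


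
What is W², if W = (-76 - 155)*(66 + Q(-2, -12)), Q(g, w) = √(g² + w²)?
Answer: 240337944 + 14087304*√37 ≈ 3.2603e+8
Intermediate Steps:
W = -15246 - 462*√37 (W = (-76 - 155)*(66 + √((-2)² + (-12)²)) = -231*(66 + √(4 + 144)) = -231*(66 + √148) = -231*(66 + 2*√37) = -15246 - 462*√37 ≈ -18056.)
W² = (-15246 - 462*√37)²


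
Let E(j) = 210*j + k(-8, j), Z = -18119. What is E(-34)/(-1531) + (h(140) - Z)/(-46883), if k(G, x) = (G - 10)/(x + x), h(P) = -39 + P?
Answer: 10432471253/2440447682 ≈ 4.2748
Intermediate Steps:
k(G, x) = (-10 + G)/(2*x) (k(G, x) = (-10 + G)/((2*x)) = (-10 + G)*(1/(2*x)) = (-10 + G)/(2*x))
E(j) = -9/j + 210*j (E(j) = 210*j + (-10 - 8)/(2*j) = 210*j + (½)*(-18)/j = 210*j - 9/j = -9/j + 210*j)
E(-34)/(-1531) + (h(140) - Z)/(-46883) = (-9/(-34) + 210*(-34))/(-1531) + ((-39 + 140) - 1*(-18119))/(-46883) = (-9*(-1/34) - 7140)*(-1/1531) + (101 + 18119)*(-1/46883) = (9/34 - 7140)*(-1/1531) + 18220*(-1/46883) = -242751/34*(-1/1531) - 18220/46883 = 242751/52054 - 18220/46883 = 10432471253/2440447682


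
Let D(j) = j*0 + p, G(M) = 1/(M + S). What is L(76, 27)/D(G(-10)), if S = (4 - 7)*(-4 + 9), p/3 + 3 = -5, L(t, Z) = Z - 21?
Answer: -¼ ≈ -0.25000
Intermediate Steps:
L(t, Z) = -21 + Z
p = -24 (p = -9 + 3*(-5) = -9 - 15 = -24)
S = -15 (S = -3*5 = -15)
G(M) = 1/(-15 + M) (G(M) = 1/(M - 15) = 1/(-15 + M))
D(j) = -24 (D(j) = j*0 - 24 = 0 - 24 = -24)
L(76, 27)/D(G(-10)) = (-21 + 27)/(-24) = 6*(-1/24) = -¼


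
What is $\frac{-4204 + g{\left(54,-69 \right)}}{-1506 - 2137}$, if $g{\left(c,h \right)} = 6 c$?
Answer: $\frac{3880}{3643} \approx 1.0651$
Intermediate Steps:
$\frac{-4204 + g{\left(54,-69 \right)}}{-1506 - 2137} = \frac{-4204 + 6 \cdot 54}{-1506 - 2137} = \frac{-4204 + 324}{-3643} = \left(-3880\right) \left(- \frac{1}{3643}\right) = \frac{3880}{3643}$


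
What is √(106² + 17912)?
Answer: 2*√7287 ≈ 170.73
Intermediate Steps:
√(106² + 17912) = √(11236 + 17912) = √29148 = 2*√7287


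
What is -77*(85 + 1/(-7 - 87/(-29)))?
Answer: -26103/4 ≈ -6525.8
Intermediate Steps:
-77*(85 + 1/(-7 - 87/(-29))) = -77*(85 + 1/(-7 - 87*(-1/29))) = -77*(85 + 1/(-7 + 3)) = -77*(85 + 1/(-4)) = -77*(85 - ¼) = -77*339/4 = -26103/4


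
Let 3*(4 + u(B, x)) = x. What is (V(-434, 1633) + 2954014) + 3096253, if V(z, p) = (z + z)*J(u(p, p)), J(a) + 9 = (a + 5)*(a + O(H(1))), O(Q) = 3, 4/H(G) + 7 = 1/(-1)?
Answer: -2260155529/9 ≈ -2.5113e+8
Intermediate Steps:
H(G) = -½ (H(G) = 4/(-7 + 1/(-1)) = 4/(-7 + 1*(-1)) = 4/(-7 - 1) = 4/(-8) = 4*(-⅛) = -½)
u(B, x) = -4 + x/3
J(a) = -9 + (3 + a)*(5 + a) (J(a) = -9 + (a + 5)*(a + 3) = -9 + (5 + a)*(3 + a) = -9 + (3 + a)*(5 + a))
V(z, p) = 2*z*(-26 + (-4 + p/3)² + 8*p/3) (V(z, p) = (z + z)*(6 + (-4 + p/3)² + 8*(-4 + p/3)) = (2*z)*(6 + (-4 + p/3)² + (-32 + 8*p/3)) = (2*z)*(-26 + (-4 + p/3)² + 8*p/3) = 2*z*(-26 + (-4 + p/3)² + 8*p/3))
(V(-434, 1633) + 2954014) + 3096253 = ((2/9)*(-434)*(-90 + 1633²) + 2954014) + 3096253 = ((2/9)*(-434)*(-90 + 2666689) + 2954014) + 3096253 = ((2/9)*(-434)*2666599 + 2954014) + 3096253 = (-2314607932/9 + 2954014) + 3096253 = -2288021806/9 + 3096253 = -2260155529/9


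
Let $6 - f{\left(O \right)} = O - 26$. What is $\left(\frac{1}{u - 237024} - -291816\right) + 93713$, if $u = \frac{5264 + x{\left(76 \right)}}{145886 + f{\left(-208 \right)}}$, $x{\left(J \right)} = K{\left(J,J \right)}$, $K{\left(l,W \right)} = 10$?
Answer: $\frac{6676468575513812}{17317681875} \approx 3.8553 \cdot 10^{5}$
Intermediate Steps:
$x{\left(J \right)} = 10$
$f{\left(O \right)} = 32 - O$ ($f{\left(O \right)} = 6 - \left(O - 26\right) = 6 - \left(-26 + O\right) = 32 - O$)
$u = \frac{2637}{73063}$ ($u = \frac{5264 + 10}{145886 + \left(32 - -208\right)} = \frac{5274}{145886 + \left(32 + 208\right)} = \frac{5274}{145886 + 240} = \frac{5274}{146126} = 5274 \cdot \frac{1}{146126} = \frac{2637}{73063} \approx 0.036092$)
$\left(\frac{1}{u - 237024} - -291816\right) + 93713 = \left(\frac{1}{\frac{2637}{73063} - 237024} - -291816\right) + 93713 = \left(\frac{1}{- \frac{17317681875}{73063}} + 291816\right) + 93713 = \left(- \frac{73063}{17317681875} + 291816\right) + 93713 = \frac{5053576653961937}{17317681875} + 93713 = \frac{6676468575513812}{17317681875}$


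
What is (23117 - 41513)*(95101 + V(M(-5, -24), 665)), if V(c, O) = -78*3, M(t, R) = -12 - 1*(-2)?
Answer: -1745173332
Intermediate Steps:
M(t, R) = -10 (M(t, R) = -12 + 2 = -10)
V(c, O) = -234
(23117 - 41513)*(95101 + V(M(-5, -24), 665)) = (23117 - 41513)*(95101 - 234) = -18396*94867 = -1745173332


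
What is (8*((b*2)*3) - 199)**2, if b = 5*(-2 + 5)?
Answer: 271441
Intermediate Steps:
b = 15 (b = 5*3 = 15)
(8*((b*2)*3) - 199)**2 = (8*((15*2)*3) - 199)**2 = (8*(30*3) - 199)**2 = (8*90 - 199)**2 = (720 - 199)**2 = 521**2 = 271441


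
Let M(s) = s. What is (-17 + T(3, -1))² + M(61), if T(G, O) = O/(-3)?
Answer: 3049/9 ≈ 338.78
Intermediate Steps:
T(G, O) = -O/3 (T(G, O) = O*(-⅓) = -O/3)
(-17 + T(3, -1))² + M(61) = (-17 - ⅓*(-1))² + 61 = (-17 + ⅓)² + 61 = (-50/3)² + 61 = 2500/9 + 61 = 3049/9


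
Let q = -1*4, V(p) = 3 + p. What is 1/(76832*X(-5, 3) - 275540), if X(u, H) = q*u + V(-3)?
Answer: 1/1261100 ≈ 7.9296e-7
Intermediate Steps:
q = -4
X(u, H) = -4*u (X(u, H) = -4*u + (3 - 3) = -4*u + 0 = -4*u)
1/(76832*X(-5, 3) - 275540) = 1/(76832*(-4*(-5)) - 275540) = 1/(76832*20 - 275540) = 1/(1536640 - 275540) = 1/1261100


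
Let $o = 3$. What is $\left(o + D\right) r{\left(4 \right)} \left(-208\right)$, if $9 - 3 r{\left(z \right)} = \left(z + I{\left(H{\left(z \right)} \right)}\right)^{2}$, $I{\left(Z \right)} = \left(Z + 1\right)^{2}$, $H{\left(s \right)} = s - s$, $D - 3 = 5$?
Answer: $\frac{36608}{3} \approx 12203.0$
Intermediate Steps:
$D = 8$ ($D = 3 + 5 = 8$)
$H{\left(s \right)} = 0$
$I{\left(Z \right)} = \left(1 + Z\right)^{2}$
$r{\left(z \right)} = 3 - \frac{\left(1 + z\right)^{2}}{3}$ ($r{\left(z \right)} = 3 - \frac{\left(z + \left(1 + 0\right)^{2}\right)^{2}}{3} = 3 - \frac{\left(z + 1^{2}\right)^{2}}{3} = 3 - \frac{\left(z + 1\right)^{2}}{3} = 3 - \frac{\left(1 + z\right)^{2}}{3}$)
$\left(o + D\right) r{\left(4 \right)} \left(-208\right) = \left(3 + 8\right) \left(3 - \frac{\left(1 + 4\right)^{2}}{3}\right) \left(-208\right) = 11 \left(3 - \frac{5^{2}}{3}\right) \left(-208\right) = 11 \left(3 - \frac{25}{3}\right) \left(-208\right) = 11 \left(- \frac{16}{3}\right) \left(-208\right) = \left(- \frac{176}{3}\right) \left(-208\right) = \frac{36608}{3}$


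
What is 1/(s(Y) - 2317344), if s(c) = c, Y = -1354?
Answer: -1/2318698 ≈ -4.3128e-7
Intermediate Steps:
1/(s(Y) - 2317344) = 1/(-1354 - 2317344) = 1/(-2318698) = -1/2318698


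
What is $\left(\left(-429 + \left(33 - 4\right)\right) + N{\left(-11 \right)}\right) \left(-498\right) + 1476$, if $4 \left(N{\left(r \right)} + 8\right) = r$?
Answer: $\frac{412059}{2} \approx 2.0603 \cdot 10^{5}$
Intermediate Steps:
$N{\left(r \right)} = -8 + \frac{r}{4}$
$\left(\left(-429 + \left(33 - 4\right)\right) + N{\left(-11 \right)}\right) \left(-498\right) + 1476 = \left(\left(-429 + \left(33 - 4\right)\right) + \left(-8 + \frac{1}{4} \left(-11\right)\right)\right) \left(-498\right) + 1476 = \left(\left(-429 + \left(33 - 4\right)\right) - \frac{43}{4}\right) \left(-498\right) + 1476 = \left(\left(-429 + 29\right) - \frac{43}{4}\right) \left(-498\right) + 1476 = \left(-400 - \frac{43}{4}\right) \left(-498\right) + 1476 = \left(- \frac{1643}{4}\right) \left(-498\right) + 1476 = \frac{409107}{2} + 1476 = \frac{412059}{2}$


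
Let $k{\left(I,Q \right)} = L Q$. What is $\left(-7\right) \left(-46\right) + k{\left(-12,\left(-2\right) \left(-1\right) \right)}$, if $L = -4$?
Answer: $314$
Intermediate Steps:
$k{\left(I,Q \right)} = - 4 Q$
$\left(-7\right) \left(-46\right) + k{\left(-12,\left(-2\right) \left(-1\right) \right)} = \left(-7\right) \left(-46\right) - 4 \left(\left(-2\right) \left(-1\right)\right) = 322 - 8 = 314$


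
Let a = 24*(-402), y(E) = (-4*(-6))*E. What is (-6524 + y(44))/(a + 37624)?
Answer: -1367/6994 ≈ -0.19545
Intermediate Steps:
y(E) = 24*E
a = -9648
(-6524 + y(44))/(a + 37624) = (-6524 + 24*44)/(-9648 + 37624) = (-6524 + 1056)/27976 = -5468*1/27976 = -1367/6994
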